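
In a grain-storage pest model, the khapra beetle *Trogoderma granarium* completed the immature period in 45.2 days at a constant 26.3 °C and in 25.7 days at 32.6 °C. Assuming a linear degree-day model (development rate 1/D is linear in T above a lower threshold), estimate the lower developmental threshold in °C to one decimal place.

18.0 °C

Under the model K = D·(T − T_b), so D₁·(T₁ − T_b) = D₂·(T₂ − T_b).
45.2·(26.3 − T_b) = 25.7·(32.6 − T_b)
T_b = (45.2·26.3 − 25.7·32.6) / (45.2 − 25.7) = 350.94 / 19.5 = 17.997 °C ≈ 18.0 °C.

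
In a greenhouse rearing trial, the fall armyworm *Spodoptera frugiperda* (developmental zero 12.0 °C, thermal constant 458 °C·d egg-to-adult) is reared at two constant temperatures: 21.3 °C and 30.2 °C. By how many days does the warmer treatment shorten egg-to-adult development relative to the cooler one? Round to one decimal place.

24.1 days

At 21.3 °C: 458 / (21.3 − 12.0) = 458 / 9.3 = 49.247 d.
At 30.2 °C: 458 / (30.2 − 12.0) = 458 / 18.2 = 25.165 d.
Difference = |49.247 − 25.165| = 24.082 ≈ 24.1 days.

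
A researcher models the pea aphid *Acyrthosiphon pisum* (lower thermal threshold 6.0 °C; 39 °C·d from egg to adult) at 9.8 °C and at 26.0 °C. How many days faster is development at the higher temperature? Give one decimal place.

At 9.8 °C: 39 / (9.8 − 6.0) = 39 / 3.8 = 10.263 d.
At 26.0 °C: 39 / (26.0 − 6.0) = 39 / 20.0 = 1.950 d.
Difference = |10.263 − 1.950| = 8.313 ≈ 8.3 days.

8.3 days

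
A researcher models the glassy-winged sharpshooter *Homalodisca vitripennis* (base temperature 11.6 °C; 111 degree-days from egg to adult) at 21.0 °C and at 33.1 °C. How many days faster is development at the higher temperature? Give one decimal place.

6.6 days

At 21.0 °C: 111 / (21.0 − 11.6) = 111 / 9.4 = 11.809 d.
At 33.1 °C: 111 / (33.1 − 11.6) = 111 / 21.5 = 5.163 d.
Difference = |11.809 − 5.163| = 6.646 ≈ 6.6 days.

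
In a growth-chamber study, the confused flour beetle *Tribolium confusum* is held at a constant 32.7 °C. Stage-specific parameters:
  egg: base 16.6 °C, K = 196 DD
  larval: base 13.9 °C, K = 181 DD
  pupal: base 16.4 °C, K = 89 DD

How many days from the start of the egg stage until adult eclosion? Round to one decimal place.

egg: 196 / (32.7 − 16.6) = 196 / 16.1 = 12.174 d.
larval: 181 / (32.7 − 13.9) = 181 / 18.8 = 9.628 d.
pupal: 89 / (32.7 − 16.4) = 89 / 16.3 = 5.460 d.
Sum = 27.262 ≈ 27.3 days.

27.3 days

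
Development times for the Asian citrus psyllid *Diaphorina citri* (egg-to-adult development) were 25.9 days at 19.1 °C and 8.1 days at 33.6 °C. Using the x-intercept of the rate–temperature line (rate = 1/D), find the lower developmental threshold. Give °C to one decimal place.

Under the model K = D·(T − T_b), so D₁·(T₁ − T_b) = D₂·(T₂ − T_b).
25.9·(19.1 − T_b) = 8.1·(33.6 − T_b)
T_b = (25.9·19.1 − 8.1·33.6) / (25.9 − 8.1) = 222.53 / 17.8 = 12.502 °C ≈ 12.5 °C.

12.5 °C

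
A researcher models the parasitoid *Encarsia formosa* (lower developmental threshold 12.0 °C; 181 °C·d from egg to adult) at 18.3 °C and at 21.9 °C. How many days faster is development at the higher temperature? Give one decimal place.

10.4 days

At 18.3 °C: 181 / (18.3 − 12.0) = 181 / 6.3 = 28.730 d.
At 21.9 °C: 181 / (21.9 − 12.0) = 181 / 9.9 = 18.283 d.
Difference = |28.730 − 18.283| = 10.447 ≈ 10.4 days.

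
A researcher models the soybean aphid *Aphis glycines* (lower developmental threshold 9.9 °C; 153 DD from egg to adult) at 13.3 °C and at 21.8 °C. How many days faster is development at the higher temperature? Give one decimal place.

At 13.3 °C: 153 / (13.3 − 9.9) = 153 / 3.4 = 45.000 d.
At 21.8 °C: 153 / (21.8 − 9.9) = 153 / 11.9 = 12.857 d.
Difference = |45.000 − 12.857| = 32.143 ≈ 32.1 days.

32.1 days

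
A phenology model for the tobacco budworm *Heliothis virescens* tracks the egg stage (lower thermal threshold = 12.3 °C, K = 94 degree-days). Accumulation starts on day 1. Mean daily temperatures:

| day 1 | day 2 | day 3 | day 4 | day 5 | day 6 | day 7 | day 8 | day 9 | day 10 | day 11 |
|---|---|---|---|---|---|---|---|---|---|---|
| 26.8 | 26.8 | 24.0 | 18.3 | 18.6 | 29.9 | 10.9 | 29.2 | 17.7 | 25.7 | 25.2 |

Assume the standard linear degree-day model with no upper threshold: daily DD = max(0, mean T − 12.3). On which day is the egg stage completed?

day 10

Daily DD above 12.3 °C: 14.5, 14.5, 11.7, 6.0, 6.3, 17.6, 0.0, 16.9, 5.4, 13.4, 12.9.
Cumulative: 14.5, 29.0, 40.7, 46.7, 53.0, 70.6, 70.6, 87.5, 92.9, 106.3, 119.2.
The total first reaches 94 DD on day 10.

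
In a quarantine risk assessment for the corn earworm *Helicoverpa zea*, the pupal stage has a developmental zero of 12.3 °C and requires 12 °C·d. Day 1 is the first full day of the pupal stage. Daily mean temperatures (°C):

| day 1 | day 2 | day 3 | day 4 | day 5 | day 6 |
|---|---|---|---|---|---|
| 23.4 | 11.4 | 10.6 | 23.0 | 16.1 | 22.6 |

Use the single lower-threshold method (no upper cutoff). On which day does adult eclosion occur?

Daily DD above 12.3 °C: 11.1, 0.0, 0.0, 10.7, 3.8, 10.3.
Cumulative: 11.1, 11.1, 11.1, 21.8, 25.6, 35.9.
The total first reaches 12 DD on day 4.

day 4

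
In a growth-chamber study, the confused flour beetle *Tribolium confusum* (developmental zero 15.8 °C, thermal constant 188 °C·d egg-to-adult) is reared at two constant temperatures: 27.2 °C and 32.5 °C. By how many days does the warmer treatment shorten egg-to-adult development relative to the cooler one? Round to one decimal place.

5.2 days

At 27.2 °C: 188 / (27.2 − 15.8) = 188 / 11.4 = 16.491 d.
At 32.5 °C: 188 / (32.5 − 15.8) = 188 / 16.7 = 11.257 d.
Difference = |16.491 − 11.257| = 5.234 ≈ 5.2 days.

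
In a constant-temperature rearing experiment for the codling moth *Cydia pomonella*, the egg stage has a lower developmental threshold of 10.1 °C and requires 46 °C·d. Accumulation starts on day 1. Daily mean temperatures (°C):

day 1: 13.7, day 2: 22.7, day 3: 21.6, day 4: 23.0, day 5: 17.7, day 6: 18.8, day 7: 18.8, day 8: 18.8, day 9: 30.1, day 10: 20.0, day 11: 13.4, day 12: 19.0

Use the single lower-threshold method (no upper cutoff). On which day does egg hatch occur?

day 5

Daily DD above 10.1 °C: 3.6, 12.6, 11.5, 12.9, 7.6, 8.7, 8.7, 8.7, 20.0, 9.9, 3.3, 8.9.
Cumulative: 3.6, 16.2, 27.7, 40.6, 48.2, 56.9, 65.6, 74.3, 94.3, 104.2, 107.5, 116.4.
The total first reaches 46 DD on day 5.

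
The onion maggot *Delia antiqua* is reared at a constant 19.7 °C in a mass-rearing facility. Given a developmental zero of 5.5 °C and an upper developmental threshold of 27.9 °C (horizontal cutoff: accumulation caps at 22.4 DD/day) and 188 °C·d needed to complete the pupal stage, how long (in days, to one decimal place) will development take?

13.2 days

Daily accumulation = 19.7 − 5.5 = 14.2 DD/day.
Duration = 188 / 14.2 = 13.239 ≈ 13.2 days.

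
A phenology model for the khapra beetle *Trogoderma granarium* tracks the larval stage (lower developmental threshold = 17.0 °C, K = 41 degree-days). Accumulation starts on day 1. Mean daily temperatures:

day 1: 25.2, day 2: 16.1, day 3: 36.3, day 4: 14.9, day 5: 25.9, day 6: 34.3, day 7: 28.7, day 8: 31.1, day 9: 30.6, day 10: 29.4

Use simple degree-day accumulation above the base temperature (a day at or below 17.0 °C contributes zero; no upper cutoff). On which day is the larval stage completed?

day 6

Daily DD above 17.0 °C: 8.2, 0.0, 19.3, 0.0, 8.9, 17.3, 11.7, 14.1, 13.6, 12.4.
Cumulative: 8.2, 8.2, 27.5, 27.5, 36.4, 53.7, 65.4, 79.5, 93.1, 105.5.
The total first reaches 41 DD on day 6.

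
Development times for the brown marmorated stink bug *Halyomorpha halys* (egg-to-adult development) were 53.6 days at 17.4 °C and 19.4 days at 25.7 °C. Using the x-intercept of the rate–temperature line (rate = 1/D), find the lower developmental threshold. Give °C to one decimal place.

Linear rate model ⇒ the product D·(T − T_b) is constant across temperatures.
53.6·(17.4 − T_b) = 19.4·(25.7 − T_b)
T_b = (53.6·17.4 − 19.4·25.7) / (53.6 − 19.4) = 434.06 / 34.2 = 12.692 °C ≈ 12.7 °C.

12.7 °C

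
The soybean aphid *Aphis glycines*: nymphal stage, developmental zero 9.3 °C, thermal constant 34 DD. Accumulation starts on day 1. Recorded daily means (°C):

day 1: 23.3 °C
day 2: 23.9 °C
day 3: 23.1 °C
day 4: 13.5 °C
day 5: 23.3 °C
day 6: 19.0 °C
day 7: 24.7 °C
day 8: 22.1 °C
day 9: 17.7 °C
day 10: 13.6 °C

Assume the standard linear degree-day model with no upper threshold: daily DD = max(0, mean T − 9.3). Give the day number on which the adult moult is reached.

day 3

Daily DD above 9.3 °C: 14.0, 14.6, 13.8, 4.2, 14.0, 9.7, 15.4, 12.8, 8.4, 4.3.
Cumulative: 14.0, 28.6, 42.4, 46.6, 60.6, 70.3, 85.7, 98.5, 106.9, 111.2.
The total first reaches 34 DD on day 3.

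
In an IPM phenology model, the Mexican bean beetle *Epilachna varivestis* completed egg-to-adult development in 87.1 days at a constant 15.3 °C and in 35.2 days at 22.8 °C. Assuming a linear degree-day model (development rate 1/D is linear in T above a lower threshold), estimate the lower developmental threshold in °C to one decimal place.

Equal thermal constants: D₁(T₁ − T_b) = D₂(T₂ − T_b).
87.1·(15.3 − T_b) = 35.2·(22.8 − T_b)
T_b = (87.1·15.3 − 35.2·22.8) / (87.1 − 35.2) = 530.07 / 51.9 = 10.213 °C ≈ 10.2 °C.

10.2 °C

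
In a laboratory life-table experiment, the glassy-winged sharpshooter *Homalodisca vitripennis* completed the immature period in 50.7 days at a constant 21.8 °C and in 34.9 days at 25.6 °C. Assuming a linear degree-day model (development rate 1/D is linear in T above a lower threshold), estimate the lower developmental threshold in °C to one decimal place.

13.4 °C

Equal thermal constants: D₁(T₁ − T_b) = D₂(T₂ − T_b).
50.7·(21.8 − T_b) = 34.9·(25.6 − T_b)
T_b = (50.7·21.8 − 34.9·25.6) / (50.7 − 34.9) = 211.82 / 15.8 = 13.406 °C ≈ 13.4 °C.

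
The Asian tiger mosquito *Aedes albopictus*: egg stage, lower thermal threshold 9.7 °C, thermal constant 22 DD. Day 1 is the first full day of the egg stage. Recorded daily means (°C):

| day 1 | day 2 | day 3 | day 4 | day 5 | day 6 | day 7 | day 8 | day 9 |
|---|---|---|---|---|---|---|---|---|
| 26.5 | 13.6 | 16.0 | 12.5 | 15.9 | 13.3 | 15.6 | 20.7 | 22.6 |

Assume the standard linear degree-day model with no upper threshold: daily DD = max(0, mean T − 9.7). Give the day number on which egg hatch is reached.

Daily DD above 9.7 °C: 16.8, 3.9, 6.3, 2.8, 6.2, 3.6, 5.9, 11.0, 12.9.
Cumulative: 16.8, 20.7, 27.0, 29.8, 36.0, 39.6, 45.5, 56.5, 69.4.
The total first reaches 22 DD on day 3.

day 3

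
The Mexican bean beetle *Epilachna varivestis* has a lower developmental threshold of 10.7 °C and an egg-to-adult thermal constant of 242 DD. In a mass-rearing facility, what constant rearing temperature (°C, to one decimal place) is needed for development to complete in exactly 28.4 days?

19.2 °C

Required daily accumulation = 242 / 28.4 = 8.521 DD/day.
T = T_base + 8.521 = 10.7 + 8.521 = 19.221 ≈ 19.2 °C.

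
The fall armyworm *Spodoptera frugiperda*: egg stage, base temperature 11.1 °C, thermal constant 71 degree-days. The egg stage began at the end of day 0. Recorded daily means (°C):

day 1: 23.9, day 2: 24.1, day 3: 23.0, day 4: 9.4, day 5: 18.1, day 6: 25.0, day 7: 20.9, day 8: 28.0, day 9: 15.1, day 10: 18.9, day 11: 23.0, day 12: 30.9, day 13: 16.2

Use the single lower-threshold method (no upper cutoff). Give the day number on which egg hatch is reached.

day 8

Daily DD above 11.1 °C: 12.8, 13.0, 11.9, 0.0, 7.0, 13.9, 9.8, 16.9, 4.0, 7.8, 11.9, 19.8, 5.1.
Cumulative: 12.8, 25.8, 37.7, 37.7, 44.7, 58.6, 68.4, 85.3, 89.3, 97.1, 109.0, 128.8, 133.9.
The total first reaches 71 DD on day 8.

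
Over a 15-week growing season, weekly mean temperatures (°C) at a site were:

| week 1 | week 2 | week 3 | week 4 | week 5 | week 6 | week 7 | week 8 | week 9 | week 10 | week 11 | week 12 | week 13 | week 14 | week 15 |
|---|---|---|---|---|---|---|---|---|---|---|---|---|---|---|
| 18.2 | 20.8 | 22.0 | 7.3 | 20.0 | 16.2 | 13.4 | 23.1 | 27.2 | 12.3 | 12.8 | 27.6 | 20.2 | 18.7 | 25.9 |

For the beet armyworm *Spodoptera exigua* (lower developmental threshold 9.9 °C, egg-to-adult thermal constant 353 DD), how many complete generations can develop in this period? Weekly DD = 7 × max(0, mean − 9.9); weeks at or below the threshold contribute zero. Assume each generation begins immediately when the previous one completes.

2 generations

Weekly DD (7 × max(0, T̄ − 9.9)): 58.1, 76.3, 84.7, 0.0, 70.7, 44.1, 24.5, 92.4, 121.1, 16.8, 20.3, 123.9, 72.1, 61.6, 112.0.
Season total = 978.6 DD.
Complete generations = ⌊978.6 / 353⌋ = 2.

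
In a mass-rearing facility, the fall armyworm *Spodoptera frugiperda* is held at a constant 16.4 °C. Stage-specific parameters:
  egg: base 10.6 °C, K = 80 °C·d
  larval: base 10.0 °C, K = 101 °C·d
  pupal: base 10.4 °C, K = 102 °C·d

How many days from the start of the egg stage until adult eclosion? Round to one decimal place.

46.6 days

egg: 80 / (16.4 − 10.6) = 80 / 5.8 = 13.793 d.
larval: 101 / (16.4 − 10.0) = 101 / 6.4 = 15.781 d.
pupal: 102 / (16.4 − 10.4) = 102 / 6.0 = 17.000 d.
Sum = 46.574 ≈ 46.6 days.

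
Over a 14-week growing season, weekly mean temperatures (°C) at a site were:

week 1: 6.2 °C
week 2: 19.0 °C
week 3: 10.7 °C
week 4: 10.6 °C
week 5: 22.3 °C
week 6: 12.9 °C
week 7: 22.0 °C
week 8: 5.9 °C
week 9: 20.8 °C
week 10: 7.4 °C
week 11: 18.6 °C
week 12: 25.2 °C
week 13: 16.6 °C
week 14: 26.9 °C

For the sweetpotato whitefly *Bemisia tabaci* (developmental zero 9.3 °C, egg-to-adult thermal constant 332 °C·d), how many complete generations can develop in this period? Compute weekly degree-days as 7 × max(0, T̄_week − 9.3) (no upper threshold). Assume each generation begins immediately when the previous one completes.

Weekly DD (7 × max(0, T̄ − 9.3)): 0.0, 67.9, 9.8, 9.1, 91.0, 25.2, 88.9, 0.0, 80.5, 0.0, 65.1, 111.3, 51.1, 123.2.
Season total = 723.1 DD.
Complete generations = ⌊723.1 / 332⌋ = 2.

2 generations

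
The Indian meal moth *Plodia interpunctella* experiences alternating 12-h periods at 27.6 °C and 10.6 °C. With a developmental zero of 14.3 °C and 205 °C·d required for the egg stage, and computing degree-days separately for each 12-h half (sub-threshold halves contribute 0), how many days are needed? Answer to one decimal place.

Day half: max(0, 27.6 − 14.3) × 0.5 = 13.3 × 0.5 = 6.65 DD.
Night half: max(0, 10.6 − 14.3) × 0.5 = 0.0 × 0.5 = 0.00 DD.
Per 24 h: 6.65 DD/day.
Duration = 205 / 6.65 = 30.827 ≈ 30.8 days.

30.8 days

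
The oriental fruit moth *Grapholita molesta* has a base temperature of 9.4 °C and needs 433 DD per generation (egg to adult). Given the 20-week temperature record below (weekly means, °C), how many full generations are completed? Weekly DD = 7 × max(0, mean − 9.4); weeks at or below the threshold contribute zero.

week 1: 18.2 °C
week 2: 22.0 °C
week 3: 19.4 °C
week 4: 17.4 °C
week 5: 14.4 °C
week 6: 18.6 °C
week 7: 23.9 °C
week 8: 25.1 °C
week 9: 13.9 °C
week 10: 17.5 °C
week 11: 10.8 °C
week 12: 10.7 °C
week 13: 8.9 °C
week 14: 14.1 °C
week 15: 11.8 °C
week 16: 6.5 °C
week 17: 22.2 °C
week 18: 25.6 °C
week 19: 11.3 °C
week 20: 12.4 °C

Weekly DD (7 × max(0, T̄ − 9.4)): 61.6, 88.2, 70.0, 56.0, 35.0, 64.4, 101.5, 109.9, 31.5, 56.7, 9.8, 9.1, 0.0, 32.9, 16.8, 0.0, 89.6, 113.4, 13.3, 21.0.
Season total = 980.7 DD.
Complete generations = ⌊980.7 / 433⌋ = 2.

2 generations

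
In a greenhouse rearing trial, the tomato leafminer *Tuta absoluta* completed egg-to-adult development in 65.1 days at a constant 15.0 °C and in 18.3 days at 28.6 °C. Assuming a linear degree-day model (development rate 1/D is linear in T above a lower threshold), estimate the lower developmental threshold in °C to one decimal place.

Under the model K = D·(T − T_b), so D₁·(T₁ − T_b) = D₂·(T₂ − T_b).
65.1·(15.0 − T_b) = 18.3·(28.6 − T_b)
T_b = (65.1·15.0 − 18.3·28.6) / (65.1 − 18.3) = 453.12 / 46.8 = 9.682 °C ≈ 9.7 °C.

9.7 °C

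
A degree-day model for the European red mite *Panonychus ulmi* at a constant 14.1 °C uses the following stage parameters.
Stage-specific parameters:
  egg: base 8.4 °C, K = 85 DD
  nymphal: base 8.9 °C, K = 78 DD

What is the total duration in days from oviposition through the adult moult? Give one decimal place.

29.9 days

egg: 85 / (14.1 − 8.4) = 85 / 5.7 = 14.912 d.
nymphal: 78 / (14.1 − 8.9) = 78 / 5.2 = 15.000 d.
Sum = 29.912 ≈ 29.9 days.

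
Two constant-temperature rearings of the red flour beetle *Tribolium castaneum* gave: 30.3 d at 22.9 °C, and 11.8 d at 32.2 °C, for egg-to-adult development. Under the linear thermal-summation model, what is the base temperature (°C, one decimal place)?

17.0 °C

Linear rate model ⇒ the product D·(T − T_b) is constant across temperatures.
30.3·(22.9 − T_b) = 11.8·(32.2 − T_b)
T_b = (30.3·22.9 − 11.8·32.2) / (30.3 − 11.8) = 313.91 / 18.5 = 16.968 °C ≈ 17.0 °C.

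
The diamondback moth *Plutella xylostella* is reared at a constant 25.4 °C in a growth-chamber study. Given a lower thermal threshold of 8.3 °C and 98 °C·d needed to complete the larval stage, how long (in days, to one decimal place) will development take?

5.7 days

Daily accumulation = 25.4 − 8.3 = 17.1 DD/day.
Duration = 98 / 17.1 = 5.731 ≈ 5.7 days.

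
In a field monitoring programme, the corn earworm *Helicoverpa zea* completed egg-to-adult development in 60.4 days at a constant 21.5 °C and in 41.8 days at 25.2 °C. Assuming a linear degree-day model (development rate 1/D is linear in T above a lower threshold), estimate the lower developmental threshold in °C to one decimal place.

13.2 °C

Linear rate model ⇒ the product D·(T − T_b) is constant across temperatures.
60.4·(21.5 − T_b) = 41.8·(25.2 − T_b)
T_b = (60.4·21.5 − 41.8·25.2) / (60.4 − 41.8) = 245.24 / 18.6 = 13.185 °C ≈ 13.2 °C.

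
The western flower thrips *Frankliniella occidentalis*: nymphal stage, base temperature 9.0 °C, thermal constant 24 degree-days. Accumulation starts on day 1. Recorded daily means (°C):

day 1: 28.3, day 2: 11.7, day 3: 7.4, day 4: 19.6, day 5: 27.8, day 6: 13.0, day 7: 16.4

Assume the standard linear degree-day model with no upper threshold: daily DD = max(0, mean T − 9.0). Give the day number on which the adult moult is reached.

Daily DD above 9.0 °C: 19.3, 2.7, 0.0, 10.6, 18.8, 4.0, 7.4.
Cumulative: 19.3, 22.0, 22.0, 32.6, 51.4, 55.4, 62.8.
The total first reaches 24 DD on day 4.

day 4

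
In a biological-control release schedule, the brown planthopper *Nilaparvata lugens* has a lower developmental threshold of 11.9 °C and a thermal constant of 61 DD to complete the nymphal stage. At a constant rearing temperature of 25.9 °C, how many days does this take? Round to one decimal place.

4.4 days

Daily accumulation = 25.9 − 11.9 = 14.0 DD/day.
Duration = 61 / 14.0 = 4.357 ≈ 4.4 days.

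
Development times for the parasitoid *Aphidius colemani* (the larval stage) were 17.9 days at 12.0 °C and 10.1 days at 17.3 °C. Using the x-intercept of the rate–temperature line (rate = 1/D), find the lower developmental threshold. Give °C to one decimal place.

5.1 °C

Linear rate model ⇒ the product D·(T − T_b) is constant across temperatures.
17.9·(12.0 − T_b) = 10.1·(17.3 − T_b)
T_b = (17.9·12.0 − 10.1·17.3) / (17.9 − 10.1) = 40.07 / 7.8 = 5.137 °C ≈ 5.1 °C.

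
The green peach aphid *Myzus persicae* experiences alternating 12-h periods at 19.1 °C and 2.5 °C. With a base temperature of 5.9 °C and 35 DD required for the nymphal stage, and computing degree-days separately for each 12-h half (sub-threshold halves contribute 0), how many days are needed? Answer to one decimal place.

5.3 days

Day half: max(0, 19.1 − 5.9) × 0.5 = 13.2 × 0.5 = 6.60 DD.
Night half: max(0, 2.5 − 5.9) × 0.5 = 0.0 × 0.5 = 0.00 DD.
Per 24 h: 6.60 DD/day.
Duration = 35 / 6.60 = 5.303 ≈ 5.3 days.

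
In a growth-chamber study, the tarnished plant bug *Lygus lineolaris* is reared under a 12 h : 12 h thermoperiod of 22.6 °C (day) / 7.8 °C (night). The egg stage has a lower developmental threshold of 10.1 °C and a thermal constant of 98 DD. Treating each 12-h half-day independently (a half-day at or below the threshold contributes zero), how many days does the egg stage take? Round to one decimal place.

Day half: max(0, 22.6 − 10.1) × 0.5 = 12.5 × 0.5 = 6.25 DD.
Night half: max(0, 7.8 − 10.1) × 0.5 = 0.0 × 0.5 = 0.00 DD.
Per 24 h: 6.25 DD/day.
Duration = 98 / 6.25 = 15.680 ≈ 15.7 days.

15.7 days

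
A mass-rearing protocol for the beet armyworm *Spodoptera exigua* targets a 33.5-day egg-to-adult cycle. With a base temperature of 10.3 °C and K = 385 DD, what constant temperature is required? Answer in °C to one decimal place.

21.8 °C

Required daily accumulation = 385 / 33.5 = 11.493 DD/day.
T = T_base + 11.493 = 10.3 + 11.493 = 21.793 ≈ 21.8 °C.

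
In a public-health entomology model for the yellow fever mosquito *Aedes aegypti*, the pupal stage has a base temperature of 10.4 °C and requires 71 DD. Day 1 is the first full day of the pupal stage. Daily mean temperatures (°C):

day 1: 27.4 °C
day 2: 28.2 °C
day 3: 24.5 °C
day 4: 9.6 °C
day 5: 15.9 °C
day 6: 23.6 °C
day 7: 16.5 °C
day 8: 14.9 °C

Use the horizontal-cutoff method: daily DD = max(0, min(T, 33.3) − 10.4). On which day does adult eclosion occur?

day 7

Daily DD above 10.4 °C (capped at 22.9): 17.0, 17.8, 14.1, 0.0, 5.5, 13.2, 6.1, 4.5.
Cumulative: 17.0, 34.8, 48.9, 48.9, 54.4, 67.6, 73.7, 78.2.
The total first reaches 71 DD on day 7.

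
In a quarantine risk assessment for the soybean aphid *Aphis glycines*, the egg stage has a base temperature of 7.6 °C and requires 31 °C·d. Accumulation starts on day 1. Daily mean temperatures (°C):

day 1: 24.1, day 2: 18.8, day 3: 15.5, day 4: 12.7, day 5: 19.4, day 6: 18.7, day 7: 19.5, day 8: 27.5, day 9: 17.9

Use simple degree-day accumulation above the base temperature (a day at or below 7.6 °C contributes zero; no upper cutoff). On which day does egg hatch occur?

day 3

Daily DD above 7.6 °C: 16.5, 11.2, 7.9, 5.1, 11.8, 11.1, 11.9, 19.9, 10.3.
Cumulative: 16.5, 27.7, 35.6, 40.7, 52.5, 63.6, 75.5, 95.4, 105.7.
The total first reaches 31 DD on day 3.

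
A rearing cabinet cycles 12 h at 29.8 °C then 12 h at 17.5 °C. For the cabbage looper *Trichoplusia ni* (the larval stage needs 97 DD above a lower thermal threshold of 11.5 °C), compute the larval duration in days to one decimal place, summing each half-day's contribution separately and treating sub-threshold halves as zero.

8.0 days

Day half: max(0, 29.8 − 11.5) × 0.5 = 18.3 × 0.5 = 9.15 DD.
Night half: max(0, 17.5 − 11.5) × 0.5 = 6.0 × 0.5 = 3.00 DD.
Per 24 h: 12.15 DD/day.
Duration = 97 / 12.15 = 7.984 ≈ 8.0 days.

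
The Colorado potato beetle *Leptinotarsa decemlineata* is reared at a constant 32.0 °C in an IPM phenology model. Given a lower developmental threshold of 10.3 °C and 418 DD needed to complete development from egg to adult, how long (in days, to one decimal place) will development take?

Daily accumulation = 32.0 − 10.3 = 21.7 DD/day.
Duration = 418 / 21.7 = 19.263 ≈ 19.3 days.

19.3 days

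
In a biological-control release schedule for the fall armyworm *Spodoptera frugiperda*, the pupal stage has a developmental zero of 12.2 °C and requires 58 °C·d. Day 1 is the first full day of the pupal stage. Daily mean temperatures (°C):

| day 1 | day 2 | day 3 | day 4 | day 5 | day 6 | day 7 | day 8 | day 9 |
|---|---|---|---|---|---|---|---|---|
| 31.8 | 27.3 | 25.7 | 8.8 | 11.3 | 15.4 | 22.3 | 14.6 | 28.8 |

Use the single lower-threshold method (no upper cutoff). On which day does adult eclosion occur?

Daily DD above 12.2 °C: 19.6, 15.1, 13.5, 0.0, 0.0, 3.2, 10.1, 2.4, 16.6.
Cumulative: 19.6, 34.7, 48.2, 48.2, 48.2, 51.4, 61.5, 63.9, 80.5.
The total first reaches 58 DD on day 7.

day 7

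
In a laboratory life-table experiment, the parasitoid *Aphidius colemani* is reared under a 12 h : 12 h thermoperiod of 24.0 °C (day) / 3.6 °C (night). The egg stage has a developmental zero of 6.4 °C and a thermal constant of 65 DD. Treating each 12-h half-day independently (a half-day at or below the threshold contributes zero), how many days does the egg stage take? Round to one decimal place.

Day half: max(0, 24.0 − 6.4) × 0.5 = 17.6 × 0.5 = 8.80 DD.
Night half: max(0, 3.6 − 6.4) × 0.5 = 0.0 × 0.5 = 0.00 DD.
Per 24 h: 8.80 DD/day.
Duration = 65 / 8.80 = 7.386 ≈ 7.4 days.

7.4 days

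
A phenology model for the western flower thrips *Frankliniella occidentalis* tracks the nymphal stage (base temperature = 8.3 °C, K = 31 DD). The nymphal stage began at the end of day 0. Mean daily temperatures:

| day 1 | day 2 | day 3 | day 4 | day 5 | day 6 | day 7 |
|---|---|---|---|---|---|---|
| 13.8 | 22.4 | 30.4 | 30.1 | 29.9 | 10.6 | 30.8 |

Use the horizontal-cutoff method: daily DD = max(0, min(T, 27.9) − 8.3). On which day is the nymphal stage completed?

Daily DD above 8.3 °C (capped at 19.6): 5.5, 14.1, 19.6, 19.6, 19.6, 2.3, 19.6.
Cumulative: 5.5, 19.6, 39.2, 58.8, 78.4, 80.7, 100.3.
The total first reaches 31 DD on day 3.

day 3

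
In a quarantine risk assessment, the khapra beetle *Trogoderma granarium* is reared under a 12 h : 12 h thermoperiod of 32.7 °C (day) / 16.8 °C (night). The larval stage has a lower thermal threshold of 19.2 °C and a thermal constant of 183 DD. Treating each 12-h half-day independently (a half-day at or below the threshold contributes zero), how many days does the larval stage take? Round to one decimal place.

27.1 days

Day half: max(0, 32.7 − 19.2) × 0.5 = 13.5 × 0.5 = 6.75 DD.
Night half: max(0, 16.8 − 19.2) × 0.5 = 0.0 × 0.5 = 0.00 DD.
Per 24 h: 6.75 DD/day.
Duration = 183 / 6.75 = 27.111 ≈ 27.1 days.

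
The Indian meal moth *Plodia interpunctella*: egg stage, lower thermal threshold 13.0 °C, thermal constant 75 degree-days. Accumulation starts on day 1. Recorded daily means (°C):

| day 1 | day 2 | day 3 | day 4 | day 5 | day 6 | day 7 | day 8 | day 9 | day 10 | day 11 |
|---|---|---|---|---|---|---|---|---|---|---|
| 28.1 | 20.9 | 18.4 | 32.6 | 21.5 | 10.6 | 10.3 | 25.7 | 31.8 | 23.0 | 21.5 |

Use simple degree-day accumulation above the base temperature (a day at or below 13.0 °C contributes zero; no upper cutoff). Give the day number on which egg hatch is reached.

day 9

Daily DD above 13.0 °C: 15.1, 7.9, 5.4, 19.6, 8.5, 0.0, 0.0, 12.7, 18.8, 10.0, 8.5.
Cumulative: 15.1, 23.0, 28.4, 48.0, 56.5, 56.5, 56.5, 69.2, 88.0, 98.0, 106.5.
The total first reaches 75 DD on day 9.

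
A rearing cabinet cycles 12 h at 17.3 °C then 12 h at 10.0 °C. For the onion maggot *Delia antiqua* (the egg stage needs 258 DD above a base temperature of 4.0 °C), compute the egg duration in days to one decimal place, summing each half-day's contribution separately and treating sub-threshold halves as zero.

26.7 days

Day half: max(0, 17.3 − 4.0) × 0.5 = 13.3 × 0.5 = 6.65 DD.
Night half: max(0, 10.0 − 4.0) × 0.5 = 6.0 × 0.5 = 3.00 DD.
Per 24 h: 9.65 DD/day.
Duration = 258 / 9.65 = 26.736 ≈ 26.7 days.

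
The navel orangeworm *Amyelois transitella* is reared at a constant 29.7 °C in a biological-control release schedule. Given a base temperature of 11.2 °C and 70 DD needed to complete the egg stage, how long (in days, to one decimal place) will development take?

3.8 days

Daily accumulation = 29.7 − 11.2 = 18.5 DD/day.
Duration = 70 / 18.5 = 3.784 ≈ 3.8 days.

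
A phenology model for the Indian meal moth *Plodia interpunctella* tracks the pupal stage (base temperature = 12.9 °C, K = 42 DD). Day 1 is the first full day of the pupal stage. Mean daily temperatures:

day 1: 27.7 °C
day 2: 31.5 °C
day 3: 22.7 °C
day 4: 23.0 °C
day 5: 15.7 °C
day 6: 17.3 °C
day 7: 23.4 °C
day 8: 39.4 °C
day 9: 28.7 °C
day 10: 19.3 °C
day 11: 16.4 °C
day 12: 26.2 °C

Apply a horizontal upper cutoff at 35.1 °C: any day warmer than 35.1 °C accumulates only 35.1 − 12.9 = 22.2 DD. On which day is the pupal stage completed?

Daily DD above 12.9 °C (capped at 22.2): 14.8, 18.6, 9.8, 10.1, 2.8, 4.4, 10.5, 22.2, 15.8, 6.4, 3.5, 13.3.
Cumulative: 14.8, 33.4, 43.2, 53.3, 56.1, 60.5, 71.0, 93.2, 109.0, 115.4, 118.9, 132.2.
The total first reaches 42 DD on day 3.

day 3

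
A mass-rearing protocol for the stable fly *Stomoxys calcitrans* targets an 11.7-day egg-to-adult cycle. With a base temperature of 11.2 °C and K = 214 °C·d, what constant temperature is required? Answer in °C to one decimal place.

Required daily accumulation = 214 / 11.7 = 18.291 DD/day.
T = T_base + 18.291 = 11.2 + 18.291 = 29.491 ≈ 29.5 °C.

29.5 °C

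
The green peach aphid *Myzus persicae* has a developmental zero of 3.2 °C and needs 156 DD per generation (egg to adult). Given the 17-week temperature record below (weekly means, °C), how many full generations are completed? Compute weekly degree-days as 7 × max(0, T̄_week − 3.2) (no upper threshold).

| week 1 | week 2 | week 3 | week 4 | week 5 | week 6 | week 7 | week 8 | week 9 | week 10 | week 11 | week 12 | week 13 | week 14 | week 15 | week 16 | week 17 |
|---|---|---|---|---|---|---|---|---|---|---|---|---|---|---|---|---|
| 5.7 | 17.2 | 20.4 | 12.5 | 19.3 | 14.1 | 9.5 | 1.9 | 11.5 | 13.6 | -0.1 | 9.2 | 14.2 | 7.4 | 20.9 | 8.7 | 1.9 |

Weekly DD (7 × max(0, T̄ − 3.2)): 17.5, 98.0, 120.4, 65.1, 112.7, 76.3, 44.1, 0.0, 58.1, 72.8, 0.0, 42.0, 77.0, 29.4, 123.9, 38.5, 0.0.
Season total = 975.8 DD.
Complete generations = ⌊975.8 / 156⌋ = 6.

6 generations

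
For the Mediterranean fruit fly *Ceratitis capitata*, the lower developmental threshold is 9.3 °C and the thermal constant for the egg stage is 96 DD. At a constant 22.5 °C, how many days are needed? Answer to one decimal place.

Daily accumulation = 22.5 − 9.3 = 13.2 DD/day.
Duration = 96 / 13.2 = 7.273 ≈ 7.3 days.

7.3 days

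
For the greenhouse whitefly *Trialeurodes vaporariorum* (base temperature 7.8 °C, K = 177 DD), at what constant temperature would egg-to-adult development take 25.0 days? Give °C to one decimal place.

14.9 °C

Required daily accumulation = 177 / 25.0 = 7.080 DD/day.
T = T_base + 7.080 = 7.8 + 7.080 = 14.880 ≈ 14.9 °C.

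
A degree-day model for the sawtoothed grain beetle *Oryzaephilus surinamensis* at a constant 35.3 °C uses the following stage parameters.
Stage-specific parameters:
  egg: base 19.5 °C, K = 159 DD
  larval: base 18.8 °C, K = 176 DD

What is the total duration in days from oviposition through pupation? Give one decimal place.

egg: 159 / (35.3 − 19.5) = 159 / 15.8 = 10.063 d.
larval: 176 / (35.3 − 18.8) = 176 / 16.5 = 10.667 d.
Sum = 20.730 ≈ 20.7 days.

20.7 days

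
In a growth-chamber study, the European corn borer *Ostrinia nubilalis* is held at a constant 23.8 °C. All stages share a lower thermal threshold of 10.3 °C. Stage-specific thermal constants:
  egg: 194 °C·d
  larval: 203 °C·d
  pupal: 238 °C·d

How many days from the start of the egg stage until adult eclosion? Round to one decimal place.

47.0 days

Daily accumulation at 23.8 °C = 23.8 − 10.3 = 13.5 DD/day.
Total K = 194 + 203 + 238 = 635 DD.
Total duration = 635 / 13.5 = 47.037 ≈ 47.0 days.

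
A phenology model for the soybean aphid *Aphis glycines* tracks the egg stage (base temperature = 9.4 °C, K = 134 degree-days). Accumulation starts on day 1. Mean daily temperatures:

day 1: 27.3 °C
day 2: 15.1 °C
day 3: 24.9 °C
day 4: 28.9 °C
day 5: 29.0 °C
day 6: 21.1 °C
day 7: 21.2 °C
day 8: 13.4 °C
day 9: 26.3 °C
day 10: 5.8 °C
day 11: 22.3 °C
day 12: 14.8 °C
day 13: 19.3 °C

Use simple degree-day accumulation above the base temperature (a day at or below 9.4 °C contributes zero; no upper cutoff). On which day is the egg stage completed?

Daily DD above 9.4 °C: 17.9, 5.7, 15.5, 19.5, 19.6, 11.7, 11.8, 4.0, 16.9, 0.0, 12.9, 5.4, 9.9.
Cumulative: 17.9, 23.6, 39.1, 58.6, 78.2, 89.9, 101.7, 105.7, 122.6, 122.6, 135.5, 140.9, 150.8.
The total first reaches 134 DD on day 11.

day 11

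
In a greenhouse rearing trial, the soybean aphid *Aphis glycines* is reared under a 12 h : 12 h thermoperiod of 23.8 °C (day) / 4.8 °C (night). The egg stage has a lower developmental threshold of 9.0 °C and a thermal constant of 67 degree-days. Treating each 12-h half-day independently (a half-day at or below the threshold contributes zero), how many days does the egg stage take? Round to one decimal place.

Day half: max(0, 23.8 − 9.0) × 0.5 = 14.8 × 0.5 = 7.40 DD.
Night half: max(0, 4.8 − 9.0) × 0.5 = 0.0 × 0.5 = 0.00 DD.
Per 24 h: 7.40 DD/day.
Duration = 67 / 7.40 = 9.054 ≈ 9.1 days.

9.1 days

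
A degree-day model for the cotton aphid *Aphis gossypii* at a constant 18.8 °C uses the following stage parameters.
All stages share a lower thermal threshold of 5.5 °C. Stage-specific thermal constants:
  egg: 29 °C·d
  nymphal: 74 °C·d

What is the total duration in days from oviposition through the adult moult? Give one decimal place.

7.7 days

Daily accumulation at 18.8 °C = 18.8 − 5.5 = 13.3 DD/day.
Total K = 29 + 74 = 103 DD.
Total duration = 103 / 13.3 = 7.744 ≈ 7.7 days.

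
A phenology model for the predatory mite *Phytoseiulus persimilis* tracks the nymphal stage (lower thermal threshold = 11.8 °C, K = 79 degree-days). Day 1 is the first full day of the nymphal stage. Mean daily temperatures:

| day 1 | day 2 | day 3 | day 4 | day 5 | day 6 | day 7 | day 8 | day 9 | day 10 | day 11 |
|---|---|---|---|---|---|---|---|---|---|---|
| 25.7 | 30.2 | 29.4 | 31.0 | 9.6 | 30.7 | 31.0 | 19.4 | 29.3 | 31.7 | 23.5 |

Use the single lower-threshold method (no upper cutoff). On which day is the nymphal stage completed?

Daily DD above 11.8 °C: 13.9, 18.4, 17.6, 19.2, 0.0, 18.9, 19.2, 7.6, 17.5, 19.9, 11.7.
Cumulative: 13.9, 32.3, 49.9, 69.1, 69.1, 88.0, 107.2, 114.8, 132.3, 152.2, 163.9.
The total first reaches 79 DD on day 6.

day 6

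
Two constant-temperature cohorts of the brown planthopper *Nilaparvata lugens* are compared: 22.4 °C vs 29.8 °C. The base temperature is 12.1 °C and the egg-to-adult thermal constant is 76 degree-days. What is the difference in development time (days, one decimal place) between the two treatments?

3.1 days

At 22.4 °C: 76 / (22.4 − 12.1) = 76 / 10.3 = 7.379 d.
At 29.8 °C: 76 / (29.8 − 12.1) = 76 / 17.7 = 4.294 d.
Difference = |7.379 − 4.294| = 3.085 ≈ 3.1 days.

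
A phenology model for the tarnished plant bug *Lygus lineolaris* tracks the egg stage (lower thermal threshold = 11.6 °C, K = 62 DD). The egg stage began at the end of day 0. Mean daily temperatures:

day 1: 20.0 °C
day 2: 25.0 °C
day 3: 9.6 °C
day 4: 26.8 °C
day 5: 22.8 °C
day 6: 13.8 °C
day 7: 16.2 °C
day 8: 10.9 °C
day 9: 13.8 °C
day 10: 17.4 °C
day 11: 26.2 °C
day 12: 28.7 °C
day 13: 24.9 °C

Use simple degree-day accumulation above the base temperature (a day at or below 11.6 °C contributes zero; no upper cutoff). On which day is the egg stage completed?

day 10

Daily DD above 11.6 °C: 8.4, 13.4, 0.0, 15.2, 11.2, 2.2, 4.6, 0.0, 2.2, 5.8, 14.6, 17.1, 13.3.
Cumulative: 8.4, 21.8, 21.8, 37.0, 48.2, 50.4, 55.0, 55.0, 57.2, 63.0, 77.6, 94.7, 108.0.
The total first reaches 62 DD on day 10.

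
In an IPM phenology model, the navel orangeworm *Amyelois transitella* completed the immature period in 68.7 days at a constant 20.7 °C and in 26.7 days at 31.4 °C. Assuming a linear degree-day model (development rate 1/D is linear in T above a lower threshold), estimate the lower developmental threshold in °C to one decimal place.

Linear rate model ⇒ the product D·(T − T_b) is constant across temperatures.
68.7·(20.7 − T_b) = 26.7·(31.4 − T_b)
T_b = (68.7·20.7 − 26.7·31.4) / (68.7 − 26.7) = 583.71 / 42.0 = 13.898 °C ≈ 13.9 °C.

13.9 °C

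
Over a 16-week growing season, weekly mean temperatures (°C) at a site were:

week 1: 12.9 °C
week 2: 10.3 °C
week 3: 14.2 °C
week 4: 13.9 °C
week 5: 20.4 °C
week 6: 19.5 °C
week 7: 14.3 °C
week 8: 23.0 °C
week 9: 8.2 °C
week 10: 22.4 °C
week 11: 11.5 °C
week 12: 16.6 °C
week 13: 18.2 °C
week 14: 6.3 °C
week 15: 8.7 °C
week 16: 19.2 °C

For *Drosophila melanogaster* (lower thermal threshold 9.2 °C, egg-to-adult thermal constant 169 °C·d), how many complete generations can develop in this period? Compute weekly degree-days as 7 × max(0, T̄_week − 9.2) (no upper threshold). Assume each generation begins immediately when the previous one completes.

Weekly DD (7 × max(0, T̄ − 9.2)): 25.9, 7.7, 35.0, 32.9, 78.4, 72.1, 35.7, 96.6, 0.0, 92.4, 16.1, 51.8, 63.0, 0.0, 0.0, 70.0.
Season total = 677.6 DD.
Complete generations = ⌊677.6 / 169⌋ = 4.

4 generations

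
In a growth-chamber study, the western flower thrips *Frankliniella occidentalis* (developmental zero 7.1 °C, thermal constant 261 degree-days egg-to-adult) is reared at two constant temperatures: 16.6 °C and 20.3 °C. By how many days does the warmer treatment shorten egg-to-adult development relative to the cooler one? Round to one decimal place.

7.7 days

At 16.6 °C: 261 / (16.6 − 7.1) = 261 / 9.5 = 27.474 d.
At 20.3 °C: 261 / (20.3 − 7.1) = 261 / 13.2 = 19.773 d.
Difference = |27.474 − 19.773| = 7.701 ≈ 7.7 days.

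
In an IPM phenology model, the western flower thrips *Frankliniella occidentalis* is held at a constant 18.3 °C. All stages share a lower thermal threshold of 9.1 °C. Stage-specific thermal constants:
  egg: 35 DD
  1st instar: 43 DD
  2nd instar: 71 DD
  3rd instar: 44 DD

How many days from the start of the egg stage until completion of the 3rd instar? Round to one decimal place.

21.0 days

Daily accumulation at 18.3 °C = 18.3 − 9.1 = 9.2 DD/day.
Total K = 35 + 43 + 71 + 44 = 193 DD.
Total duration = 193 / 9.2 = 20.978 ≈ 21.0 days.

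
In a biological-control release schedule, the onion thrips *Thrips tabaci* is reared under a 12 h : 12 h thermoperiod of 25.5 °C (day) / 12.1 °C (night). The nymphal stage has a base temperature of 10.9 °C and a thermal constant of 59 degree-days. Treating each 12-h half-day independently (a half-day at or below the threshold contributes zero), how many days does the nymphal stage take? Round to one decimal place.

Day half: max(0, 25.5 − 10.9) × 0.5 = 14.6 × 0.5 = 7.30 DD.
Night half: max(0, 12.1 − 10.9) × 0.5 = 1.2 × 0.5 = 0.60 DD.
Per 24 h: 7.90 DD/day.
Duration = 59 / 7.90 = 7.468 ≈ 7.5 days.

7.5 days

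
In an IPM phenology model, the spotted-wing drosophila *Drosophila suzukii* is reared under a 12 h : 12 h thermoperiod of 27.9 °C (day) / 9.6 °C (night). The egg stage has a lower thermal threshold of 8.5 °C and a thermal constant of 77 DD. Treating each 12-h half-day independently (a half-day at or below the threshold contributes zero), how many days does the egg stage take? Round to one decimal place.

Day half: max(0, 27.9 − 8.5) × 0.5 = 19.4 × 0.5 = 9.70 DD.
Night half: max(0, 9.6 − 8.5) × 0.5 = 1.1 × 0.5 = 0.55 DD.
Per 24 h: 10.25 DD/day.
Duration = 77 / 10.25 = 7.512 ≈ 7.5 days.

7.5 days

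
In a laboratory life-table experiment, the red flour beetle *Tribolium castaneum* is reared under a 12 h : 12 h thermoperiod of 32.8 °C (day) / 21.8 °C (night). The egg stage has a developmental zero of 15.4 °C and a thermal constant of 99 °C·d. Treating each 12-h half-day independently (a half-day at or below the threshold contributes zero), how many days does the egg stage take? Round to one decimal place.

Day half: max(0, 32.8 − 15.4) × 0.5 = 17.4 × 0.5 = 8.70 DD.
Night half: max(0, 21.8 − 15.4) × 0.5 = 6.4 × 0.5 = 3.20 DD.
Per 24 h: 11.90 DD/day.
Duration = 99 / 11.90 = 8.319 ≈ 8.3 days.

8.3 days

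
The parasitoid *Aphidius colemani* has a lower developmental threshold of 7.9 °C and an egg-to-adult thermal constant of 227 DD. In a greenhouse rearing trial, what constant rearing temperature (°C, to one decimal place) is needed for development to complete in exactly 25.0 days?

17.0 °C

Required daily accumulation = 227 / 25.0 = 9.080 DD/day.
T = T_base + 9.080 = 7.9 + 9.080 = 16.980 ≈ 17.0 °C.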